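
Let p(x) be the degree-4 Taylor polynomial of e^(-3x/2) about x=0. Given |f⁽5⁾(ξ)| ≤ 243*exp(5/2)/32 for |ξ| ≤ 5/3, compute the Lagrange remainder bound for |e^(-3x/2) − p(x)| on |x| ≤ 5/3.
625*exp(5/2)/768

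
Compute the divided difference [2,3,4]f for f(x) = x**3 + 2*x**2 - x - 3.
11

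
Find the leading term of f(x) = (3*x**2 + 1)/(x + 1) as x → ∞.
3*x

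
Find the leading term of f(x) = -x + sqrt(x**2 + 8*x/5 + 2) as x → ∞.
4/5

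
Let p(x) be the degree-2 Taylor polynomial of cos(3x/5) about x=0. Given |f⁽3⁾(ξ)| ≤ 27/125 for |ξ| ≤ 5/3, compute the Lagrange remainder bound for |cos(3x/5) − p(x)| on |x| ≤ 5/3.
1/6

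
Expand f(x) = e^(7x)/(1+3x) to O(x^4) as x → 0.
1 + 4*x + 25*x**2/2 + 59*x**3/3 + O(x**4)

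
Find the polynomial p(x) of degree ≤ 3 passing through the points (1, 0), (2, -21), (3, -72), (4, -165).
-2*x**3 - 3*x**2 + 2*x + 3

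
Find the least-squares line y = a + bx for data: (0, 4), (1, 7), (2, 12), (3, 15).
a = 19/5, b = 19/5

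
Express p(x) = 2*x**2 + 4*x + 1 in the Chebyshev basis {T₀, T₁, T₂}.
(2)T₀ + (4)T₁ + T₂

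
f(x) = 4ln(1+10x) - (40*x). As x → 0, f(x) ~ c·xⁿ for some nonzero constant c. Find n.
2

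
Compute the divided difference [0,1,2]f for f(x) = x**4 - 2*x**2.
5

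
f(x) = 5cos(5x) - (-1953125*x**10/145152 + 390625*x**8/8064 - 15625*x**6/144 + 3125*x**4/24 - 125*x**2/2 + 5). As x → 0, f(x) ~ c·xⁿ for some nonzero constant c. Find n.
12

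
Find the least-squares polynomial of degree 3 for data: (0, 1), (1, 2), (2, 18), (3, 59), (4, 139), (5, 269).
59/63 + (-325/189)x + (257/252)x² + (217/108)x³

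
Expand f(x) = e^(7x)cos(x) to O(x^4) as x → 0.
1 + 7*x + 24*x**2 + 161*x**3/3 + O(x**4)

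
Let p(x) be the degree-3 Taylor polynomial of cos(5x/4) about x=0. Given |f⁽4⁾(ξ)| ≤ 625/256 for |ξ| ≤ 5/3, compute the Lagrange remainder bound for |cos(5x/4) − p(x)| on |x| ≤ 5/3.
390625/497664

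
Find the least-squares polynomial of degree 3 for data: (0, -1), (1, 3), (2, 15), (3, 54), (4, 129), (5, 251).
-2/3 + (113/126)x + (-8/21)x² + (37/18)x³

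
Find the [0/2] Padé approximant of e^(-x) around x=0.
1/(x**2/2 + x + 1)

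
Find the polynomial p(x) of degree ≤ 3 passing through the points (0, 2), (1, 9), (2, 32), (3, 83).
2*x**3 + 2*x**2 + 3*x + 2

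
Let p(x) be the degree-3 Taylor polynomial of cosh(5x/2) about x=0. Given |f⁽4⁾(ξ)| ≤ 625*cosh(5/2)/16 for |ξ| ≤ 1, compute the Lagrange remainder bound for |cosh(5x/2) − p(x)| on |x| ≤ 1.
625*cosh(5/2)/384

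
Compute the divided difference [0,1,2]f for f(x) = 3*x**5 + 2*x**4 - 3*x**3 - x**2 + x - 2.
49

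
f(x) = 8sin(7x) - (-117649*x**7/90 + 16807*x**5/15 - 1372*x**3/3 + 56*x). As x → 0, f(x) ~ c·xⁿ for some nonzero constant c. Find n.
9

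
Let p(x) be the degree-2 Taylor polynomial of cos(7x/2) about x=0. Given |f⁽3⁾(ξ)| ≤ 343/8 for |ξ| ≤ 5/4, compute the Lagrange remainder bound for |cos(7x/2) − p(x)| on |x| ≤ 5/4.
42875/3072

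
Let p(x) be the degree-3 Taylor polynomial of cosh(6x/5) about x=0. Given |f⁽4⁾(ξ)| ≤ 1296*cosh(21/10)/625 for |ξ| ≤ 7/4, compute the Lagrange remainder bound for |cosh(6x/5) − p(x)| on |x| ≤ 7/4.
64827*cosh(21/10)/80000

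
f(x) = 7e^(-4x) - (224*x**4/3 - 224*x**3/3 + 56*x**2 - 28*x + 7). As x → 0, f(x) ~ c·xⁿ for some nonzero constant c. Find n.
5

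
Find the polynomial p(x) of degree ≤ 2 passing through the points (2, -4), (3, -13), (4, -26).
-2*x**2 + x + 2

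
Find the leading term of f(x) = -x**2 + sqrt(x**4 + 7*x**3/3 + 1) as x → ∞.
7*x/6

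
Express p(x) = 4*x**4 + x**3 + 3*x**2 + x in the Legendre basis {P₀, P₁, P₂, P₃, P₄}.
(9/5)P₀ + (8/5)P₁ + (30/7)P₂ + (2/5)P₃ + (32/35)P₄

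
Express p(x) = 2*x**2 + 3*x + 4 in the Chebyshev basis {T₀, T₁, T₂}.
(5)T₀ + (3)T₁ + T₂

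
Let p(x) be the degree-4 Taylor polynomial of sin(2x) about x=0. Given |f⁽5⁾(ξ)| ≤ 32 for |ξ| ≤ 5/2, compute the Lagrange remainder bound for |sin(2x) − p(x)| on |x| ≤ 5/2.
625/24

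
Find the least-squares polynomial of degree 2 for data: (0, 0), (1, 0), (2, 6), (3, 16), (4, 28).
-2/5 + (-4/5)x + (2)x²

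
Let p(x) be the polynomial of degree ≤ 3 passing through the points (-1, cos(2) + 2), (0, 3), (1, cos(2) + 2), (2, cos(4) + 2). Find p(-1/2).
cos(4)/16 + 47/16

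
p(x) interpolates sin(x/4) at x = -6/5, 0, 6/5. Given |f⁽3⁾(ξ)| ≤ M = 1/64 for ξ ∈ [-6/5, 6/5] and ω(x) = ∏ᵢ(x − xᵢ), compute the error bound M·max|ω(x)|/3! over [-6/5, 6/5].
sqrt(3)/1000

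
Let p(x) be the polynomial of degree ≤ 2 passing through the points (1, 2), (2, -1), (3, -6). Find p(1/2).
11/4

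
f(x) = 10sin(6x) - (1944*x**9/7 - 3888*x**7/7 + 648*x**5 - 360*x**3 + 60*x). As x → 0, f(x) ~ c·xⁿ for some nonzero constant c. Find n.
11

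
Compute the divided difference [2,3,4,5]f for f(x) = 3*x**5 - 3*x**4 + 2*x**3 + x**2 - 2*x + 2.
335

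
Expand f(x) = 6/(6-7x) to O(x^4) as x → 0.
1 + 7*x/6 + 49*x**2/36 + 343*x**3/216 + O(x**4)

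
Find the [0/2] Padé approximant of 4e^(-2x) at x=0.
4/(2*x**2 + 2*x + 1)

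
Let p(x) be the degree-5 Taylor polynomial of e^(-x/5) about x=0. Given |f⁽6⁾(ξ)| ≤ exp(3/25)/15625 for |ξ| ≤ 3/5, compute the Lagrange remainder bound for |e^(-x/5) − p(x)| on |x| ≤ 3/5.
81*exp(3/25)/19531250000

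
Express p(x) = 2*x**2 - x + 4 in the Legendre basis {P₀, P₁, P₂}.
(14/3)P₀ - P₁ + (4/3)P₂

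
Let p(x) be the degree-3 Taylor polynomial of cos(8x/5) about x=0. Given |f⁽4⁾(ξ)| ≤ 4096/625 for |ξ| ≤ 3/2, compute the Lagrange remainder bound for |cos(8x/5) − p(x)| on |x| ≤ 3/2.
864/625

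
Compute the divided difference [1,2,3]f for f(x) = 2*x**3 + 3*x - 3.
12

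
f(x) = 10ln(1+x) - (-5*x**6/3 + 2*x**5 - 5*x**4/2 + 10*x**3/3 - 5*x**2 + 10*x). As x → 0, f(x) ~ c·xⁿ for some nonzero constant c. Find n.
7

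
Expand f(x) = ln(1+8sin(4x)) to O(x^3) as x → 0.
32*x - 512*x**2 + O(x**3)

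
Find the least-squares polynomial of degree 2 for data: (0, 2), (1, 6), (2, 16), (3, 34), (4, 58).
72/35 + (2/7)x + (24/7)x²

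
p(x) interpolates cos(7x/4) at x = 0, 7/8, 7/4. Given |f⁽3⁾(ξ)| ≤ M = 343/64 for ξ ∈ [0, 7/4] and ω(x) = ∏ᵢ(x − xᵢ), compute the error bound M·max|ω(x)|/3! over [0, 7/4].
117649*sqrt(3)/884736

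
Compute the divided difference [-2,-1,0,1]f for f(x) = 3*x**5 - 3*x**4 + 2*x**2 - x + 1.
21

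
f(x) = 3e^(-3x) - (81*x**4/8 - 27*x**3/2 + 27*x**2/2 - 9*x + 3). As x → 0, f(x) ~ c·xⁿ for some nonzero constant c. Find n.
5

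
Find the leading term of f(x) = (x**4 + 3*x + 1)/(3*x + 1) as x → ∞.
x**3/3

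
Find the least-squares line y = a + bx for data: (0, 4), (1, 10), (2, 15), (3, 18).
a = 47/10, b = 47/10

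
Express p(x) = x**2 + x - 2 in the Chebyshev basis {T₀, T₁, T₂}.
(-3/2)T₀ + T₁ + (1/2)T₂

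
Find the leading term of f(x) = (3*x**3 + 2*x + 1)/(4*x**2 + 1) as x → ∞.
3*x/4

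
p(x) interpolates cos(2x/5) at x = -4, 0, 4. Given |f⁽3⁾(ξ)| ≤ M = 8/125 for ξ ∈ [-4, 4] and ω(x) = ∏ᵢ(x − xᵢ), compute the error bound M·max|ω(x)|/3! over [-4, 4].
512*sqrt(3)/3375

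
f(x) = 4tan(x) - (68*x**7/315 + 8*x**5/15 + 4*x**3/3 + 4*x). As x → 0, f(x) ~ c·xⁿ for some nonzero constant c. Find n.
9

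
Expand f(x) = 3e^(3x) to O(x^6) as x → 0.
3 + 9*x + 27*x**2/2 + 27*x**3/2 + 81*x**4/8 + 243*x**5/40 + O(x**6)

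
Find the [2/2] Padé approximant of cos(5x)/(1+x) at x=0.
(-2825*x**2/276 - 25*x/138 + 1)/(25*x**2/12 + 113*x/138 + 1)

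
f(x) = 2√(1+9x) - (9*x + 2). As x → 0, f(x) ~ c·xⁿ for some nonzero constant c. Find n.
2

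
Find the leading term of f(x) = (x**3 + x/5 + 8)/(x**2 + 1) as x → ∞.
x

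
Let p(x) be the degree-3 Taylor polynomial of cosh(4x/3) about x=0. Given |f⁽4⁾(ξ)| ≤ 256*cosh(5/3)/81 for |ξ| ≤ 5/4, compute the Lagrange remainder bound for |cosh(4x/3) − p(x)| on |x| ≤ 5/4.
625*cosh(5/3)/1944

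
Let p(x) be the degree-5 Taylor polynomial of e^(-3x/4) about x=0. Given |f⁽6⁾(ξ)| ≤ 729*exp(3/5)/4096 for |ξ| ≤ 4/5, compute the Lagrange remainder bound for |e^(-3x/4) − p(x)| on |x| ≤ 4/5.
81*exp(3/5)/1250000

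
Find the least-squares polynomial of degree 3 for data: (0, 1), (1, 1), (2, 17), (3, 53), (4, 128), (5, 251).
13/18 + (-625/756)x + (8/63)x² + (217/108)x³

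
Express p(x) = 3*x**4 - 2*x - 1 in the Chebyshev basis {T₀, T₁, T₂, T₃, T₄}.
(1/8)T₀ + (-2)T₁ + (3/2)T₂ + (3/8)T₄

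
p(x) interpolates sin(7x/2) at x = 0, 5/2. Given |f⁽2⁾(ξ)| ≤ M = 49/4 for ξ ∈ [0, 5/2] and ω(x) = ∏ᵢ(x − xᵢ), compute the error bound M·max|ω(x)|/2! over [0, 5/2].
1225/128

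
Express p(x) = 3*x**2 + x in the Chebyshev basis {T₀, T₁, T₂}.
(3/2)T₀ + T₁ + (3/2)T₂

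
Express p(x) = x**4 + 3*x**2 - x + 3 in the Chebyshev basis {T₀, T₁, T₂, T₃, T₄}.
(39/8)T₀ - T₁ + (2)T₂ + (1/8)T₄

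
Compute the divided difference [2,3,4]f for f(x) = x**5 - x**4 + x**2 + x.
231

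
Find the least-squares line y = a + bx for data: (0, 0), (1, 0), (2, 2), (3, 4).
a = -3/5, b = 7/5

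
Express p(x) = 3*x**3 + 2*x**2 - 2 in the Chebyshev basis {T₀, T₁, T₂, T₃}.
-T₀ + (9/4)T₁ + T₂ + (3/4)T₃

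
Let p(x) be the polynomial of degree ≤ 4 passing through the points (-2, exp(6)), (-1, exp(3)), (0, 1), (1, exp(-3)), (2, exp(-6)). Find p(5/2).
(-420*exp(3) + 315 + (-180*exp(3) + 378 + 35*exp(6))*exp(6))*exp(-6)/128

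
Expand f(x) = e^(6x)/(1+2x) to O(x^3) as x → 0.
1 + 4*x + 10*x**2 + O(x**3)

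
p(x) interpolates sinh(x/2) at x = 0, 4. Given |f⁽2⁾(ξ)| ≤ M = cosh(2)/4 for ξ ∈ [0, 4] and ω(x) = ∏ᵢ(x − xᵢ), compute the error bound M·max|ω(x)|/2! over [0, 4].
cosh(2)/2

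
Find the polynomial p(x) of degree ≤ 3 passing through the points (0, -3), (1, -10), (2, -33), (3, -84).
-2*x**3 - 2*x**2 - 3*x - 3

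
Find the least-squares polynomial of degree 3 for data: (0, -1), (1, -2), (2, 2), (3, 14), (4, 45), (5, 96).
-1 + (-13/14)x + (-13/14)x² + x³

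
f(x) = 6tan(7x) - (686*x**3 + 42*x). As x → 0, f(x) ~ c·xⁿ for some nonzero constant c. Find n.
5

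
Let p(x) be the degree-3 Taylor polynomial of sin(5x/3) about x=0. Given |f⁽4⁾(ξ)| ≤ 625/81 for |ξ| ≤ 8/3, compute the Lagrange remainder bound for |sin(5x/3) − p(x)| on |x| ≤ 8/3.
320000/19683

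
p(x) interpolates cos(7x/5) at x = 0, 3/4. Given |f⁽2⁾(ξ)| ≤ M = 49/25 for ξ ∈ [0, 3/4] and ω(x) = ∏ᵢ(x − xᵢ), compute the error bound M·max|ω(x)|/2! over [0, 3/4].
441/3200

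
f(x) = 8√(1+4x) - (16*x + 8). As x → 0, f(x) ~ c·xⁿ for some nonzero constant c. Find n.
2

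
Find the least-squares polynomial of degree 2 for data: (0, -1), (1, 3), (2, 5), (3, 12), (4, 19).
-22/35 + (123/70)x + (11/14)x²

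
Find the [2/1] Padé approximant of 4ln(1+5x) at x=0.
10*x*(5*x + 6)/(3*(10*x/3 + 1))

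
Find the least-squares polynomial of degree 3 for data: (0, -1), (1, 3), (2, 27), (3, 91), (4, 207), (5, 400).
-23/21 + (11/126)x + (97/84)x² + (107/36)x³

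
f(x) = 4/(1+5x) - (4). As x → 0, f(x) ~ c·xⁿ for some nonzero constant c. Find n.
1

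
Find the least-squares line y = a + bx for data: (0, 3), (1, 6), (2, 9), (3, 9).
a = 18/5, b = 21/10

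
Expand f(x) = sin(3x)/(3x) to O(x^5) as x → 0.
1 - 3*x**2/2 + 27*x**4/40 + O(x**5)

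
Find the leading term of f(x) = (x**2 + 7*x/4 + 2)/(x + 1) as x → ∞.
x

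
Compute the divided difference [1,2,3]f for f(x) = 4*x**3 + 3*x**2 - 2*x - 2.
27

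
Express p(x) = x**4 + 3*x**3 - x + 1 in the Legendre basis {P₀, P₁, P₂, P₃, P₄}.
(6/5)P₀ + (4/5)P₁ + (4/7)P₂ + (6/5)P₃ + (8/35)P₄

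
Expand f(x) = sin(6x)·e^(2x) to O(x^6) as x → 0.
6*x + 12*x**2 - 24*x**3 - 64*x**4 - 16*x**5/5 + O(x**6)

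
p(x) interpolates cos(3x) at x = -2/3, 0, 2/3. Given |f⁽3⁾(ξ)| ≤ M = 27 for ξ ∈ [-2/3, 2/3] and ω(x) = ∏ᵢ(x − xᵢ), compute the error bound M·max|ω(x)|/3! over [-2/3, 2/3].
8*sqrt(3)/27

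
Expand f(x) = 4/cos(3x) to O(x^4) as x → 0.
4 + 18*x**2 + O(x**4)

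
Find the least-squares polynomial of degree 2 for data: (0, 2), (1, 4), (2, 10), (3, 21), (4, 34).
13/7 + (27/70)x + (27/14)x²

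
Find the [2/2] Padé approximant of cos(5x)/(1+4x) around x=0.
(-1675*x**2/84 + 50*x/21 + 1)/(25*x**2/12 + 134*x/21 + 1)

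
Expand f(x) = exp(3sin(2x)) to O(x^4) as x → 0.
1 + 6*x + 18*x**2 + 32*x**3 + O(x**4)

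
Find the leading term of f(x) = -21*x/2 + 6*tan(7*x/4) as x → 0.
343*x**3/32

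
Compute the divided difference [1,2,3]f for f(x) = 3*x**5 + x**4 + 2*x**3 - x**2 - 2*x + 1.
306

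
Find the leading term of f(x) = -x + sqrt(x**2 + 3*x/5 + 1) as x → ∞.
3/10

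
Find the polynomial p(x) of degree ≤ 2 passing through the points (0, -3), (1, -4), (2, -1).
2*x**2 - 3*x - 3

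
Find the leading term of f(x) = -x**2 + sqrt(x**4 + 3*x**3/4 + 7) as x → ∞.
3*x/8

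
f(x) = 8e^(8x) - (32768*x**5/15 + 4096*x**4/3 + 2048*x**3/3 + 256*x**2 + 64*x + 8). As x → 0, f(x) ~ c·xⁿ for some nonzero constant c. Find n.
6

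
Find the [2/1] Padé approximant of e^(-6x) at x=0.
(6*x**2 - 4*x + 1)/(2*x + 1)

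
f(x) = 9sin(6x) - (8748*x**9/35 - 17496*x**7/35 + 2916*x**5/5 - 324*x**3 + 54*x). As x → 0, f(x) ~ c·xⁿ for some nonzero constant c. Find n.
11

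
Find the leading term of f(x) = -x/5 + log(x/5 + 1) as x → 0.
-x**2/50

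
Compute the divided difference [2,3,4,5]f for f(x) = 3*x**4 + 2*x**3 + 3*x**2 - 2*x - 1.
44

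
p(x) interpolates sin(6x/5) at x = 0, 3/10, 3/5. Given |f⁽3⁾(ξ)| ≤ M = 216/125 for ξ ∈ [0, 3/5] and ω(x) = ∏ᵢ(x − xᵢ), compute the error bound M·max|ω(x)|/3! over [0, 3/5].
27*sqrt(3)/15625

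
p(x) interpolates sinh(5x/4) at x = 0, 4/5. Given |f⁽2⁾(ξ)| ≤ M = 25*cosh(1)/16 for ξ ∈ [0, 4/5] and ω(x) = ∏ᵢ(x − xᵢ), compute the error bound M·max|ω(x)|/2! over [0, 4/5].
cosh(1)/8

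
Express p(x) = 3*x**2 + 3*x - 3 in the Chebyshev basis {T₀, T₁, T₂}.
(-3/2)T₀ + (3)T₁ + (3/2)T₂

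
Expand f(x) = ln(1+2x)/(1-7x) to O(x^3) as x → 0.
2*x + 12*x**2 + O(x**3)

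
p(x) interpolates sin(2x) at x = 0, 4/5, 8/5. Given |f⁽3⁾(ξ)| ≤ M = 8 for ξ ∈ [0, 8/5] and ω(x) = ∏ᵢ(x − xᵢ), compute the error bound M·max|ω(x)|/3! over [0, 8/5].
512*sqrt(3)/3375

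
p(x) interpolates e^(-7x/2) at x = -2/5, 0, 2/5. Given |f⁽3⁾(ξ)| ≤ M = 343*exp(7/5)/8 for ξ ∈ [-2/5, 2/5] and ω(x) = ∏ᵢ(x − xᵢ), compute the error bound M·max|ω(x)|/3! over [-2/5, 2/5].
343*sqrt(3)*exp(7/5)/3375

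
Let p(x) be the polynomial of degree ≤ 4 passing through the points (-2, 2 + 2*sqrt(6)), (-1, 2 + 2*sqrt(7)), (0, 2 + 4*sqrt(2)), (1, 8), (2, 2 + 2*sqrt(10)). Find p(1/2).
-5*sqrt(7)/16 - 5*sqrt(10)/64 + 3*sqrt(6)/64 + 45*sqrt(2)/16 + 77/16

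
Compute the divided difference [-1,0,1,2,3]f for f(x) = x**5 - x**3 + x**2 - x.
5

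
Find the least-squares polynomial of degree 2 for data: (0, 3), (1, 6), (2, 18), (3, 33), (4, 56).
96/35 + (71/70)x + (43/14)x²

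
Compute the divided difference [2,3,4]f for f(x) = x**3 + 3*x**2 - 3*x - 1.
12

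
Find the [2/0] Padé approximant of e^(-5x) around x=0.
25*x**2/2 - 5*x + 1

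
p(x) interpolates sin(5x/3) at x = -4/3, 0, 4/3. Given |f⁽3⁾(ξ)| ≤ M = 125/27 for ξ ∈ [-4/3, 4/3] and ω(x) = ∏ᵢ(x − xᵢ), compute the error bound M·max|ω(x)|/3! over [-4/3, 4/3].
8000*sqrt(3)/19683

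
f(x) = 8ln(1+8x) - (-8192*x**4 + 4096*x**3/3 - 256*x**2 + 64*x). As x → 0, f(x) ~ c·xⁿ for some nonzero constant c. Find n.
5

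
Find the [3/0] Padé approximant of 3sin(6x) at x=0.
-108*x**3 + 18*x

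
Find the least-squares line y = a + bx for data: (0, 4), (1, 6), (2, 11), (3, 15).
a = 33/10, b = 19/5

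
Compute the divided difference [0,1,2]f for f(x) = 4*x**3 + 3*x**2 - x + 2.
15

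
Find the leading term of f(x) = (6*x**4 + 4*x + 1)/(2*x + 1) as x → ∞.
3*x**3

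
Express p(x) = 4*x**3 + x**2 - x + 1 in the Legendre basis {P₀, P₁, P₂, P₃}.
(4/3)P₀ + (7/5)P₁ + (2/3)P₂ + (8/5)P₃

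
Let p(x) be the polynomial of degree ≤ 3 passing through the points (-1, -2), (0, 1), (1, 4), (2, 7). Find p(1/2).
5/2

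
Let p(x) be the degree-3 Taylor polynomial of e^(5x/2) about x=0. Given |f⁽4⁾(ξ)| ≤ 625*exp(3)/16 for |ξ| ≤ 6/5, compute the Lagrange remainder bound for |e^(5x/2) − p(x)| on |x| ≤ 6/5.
27*exp(3)/8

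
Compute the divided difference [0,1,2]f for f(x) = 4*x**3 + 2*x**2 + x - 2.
14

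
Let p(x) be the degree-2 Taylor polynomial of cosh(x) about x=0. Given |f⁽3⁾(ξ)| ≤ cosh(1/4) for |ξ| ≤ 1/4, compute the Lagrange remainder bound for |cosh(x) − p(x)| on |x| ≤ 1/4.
cosh(1/4)/384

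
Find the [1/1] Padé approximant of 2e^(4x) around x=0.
(4*x + 2)/(1 - 2*x)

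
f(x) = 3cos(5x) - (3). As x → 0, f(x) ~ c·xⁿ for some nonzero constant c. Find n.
2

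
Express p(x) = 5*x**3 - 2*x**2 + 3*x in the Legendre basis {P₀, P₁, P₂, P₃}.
(-2/3)P₀ + (6)P₁ + (-4/3)P₂ + (2)P₃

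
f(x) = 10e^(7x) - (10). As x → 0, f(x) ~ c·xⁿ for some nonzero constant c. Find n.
1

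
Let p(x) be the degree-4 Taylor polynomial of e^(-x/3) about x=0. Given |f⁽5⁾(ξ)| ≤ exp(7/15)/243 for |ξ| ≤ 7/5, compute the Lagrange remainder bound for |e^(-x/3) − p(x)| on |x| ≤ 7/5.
16807*exp(7/15)/91125000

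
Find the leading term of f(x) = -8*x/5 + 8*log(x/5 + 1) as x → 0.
-4*x**2/25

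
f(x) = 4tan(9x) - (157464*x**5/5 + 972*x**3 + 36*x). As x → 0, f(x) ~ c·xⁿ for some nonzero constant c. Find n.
7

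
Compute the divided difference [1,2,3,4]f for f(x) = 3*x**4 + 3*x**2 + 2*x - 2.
30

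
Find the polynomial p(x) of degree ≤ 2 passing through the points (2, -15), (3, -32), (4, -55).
-3*x**2 - 2*x + 1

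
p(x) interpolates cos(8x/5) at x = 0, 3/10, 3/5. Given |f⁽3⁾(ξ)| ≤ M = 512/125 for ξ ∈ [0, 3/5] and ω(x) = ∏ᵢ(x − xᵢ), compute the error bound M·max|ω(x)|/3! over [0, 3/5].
64*sqrt(3)/15625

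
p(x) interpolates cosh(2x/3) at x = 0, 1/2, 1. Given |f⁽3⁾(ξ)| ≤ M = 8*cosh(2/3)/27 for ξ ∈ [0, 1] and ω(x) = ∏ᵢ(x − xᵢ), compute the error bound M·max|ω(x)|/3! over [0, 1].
sqrt(3)*cosh(2/3)/729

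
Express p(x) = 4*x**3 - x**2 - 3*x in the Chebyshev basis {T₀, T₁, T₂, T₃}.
(-1/2)T₀ + (-1/2)T₂ + T₃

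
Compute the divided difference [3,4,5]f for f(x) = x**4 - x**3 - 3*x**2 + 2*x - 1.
82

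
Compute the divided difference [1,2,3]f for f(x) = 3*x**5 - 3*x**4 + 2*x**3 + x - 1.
207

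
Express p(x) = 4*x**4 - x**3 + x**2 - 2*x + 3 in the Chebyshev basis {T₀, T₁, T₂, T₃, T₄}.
(5)T₀ + (-11/4)T₁ + (5/2)T₂ + (-1/4)T₃ + (1/2)T₄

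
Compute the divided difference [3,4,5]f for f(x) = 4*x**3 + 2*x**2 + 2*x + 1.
50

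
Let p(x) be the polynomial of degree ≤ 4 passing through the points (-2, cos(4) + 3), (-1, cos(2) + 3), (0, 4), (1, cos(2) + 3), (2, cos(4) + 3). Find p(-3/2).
21*cos(2)/16 + 15*cos(4)/64 + 157/64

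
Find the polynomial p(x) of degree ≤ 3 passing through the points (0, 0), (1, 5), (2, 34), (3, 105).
3*x**3 + 3*x**2 - x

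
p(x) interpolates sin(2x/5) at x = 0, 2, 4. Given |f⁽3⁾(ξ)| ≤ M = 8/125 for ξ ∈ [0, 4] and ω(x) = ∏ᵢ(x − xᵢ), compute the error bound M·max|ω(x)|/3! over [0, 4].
64*sqrt(3)/3375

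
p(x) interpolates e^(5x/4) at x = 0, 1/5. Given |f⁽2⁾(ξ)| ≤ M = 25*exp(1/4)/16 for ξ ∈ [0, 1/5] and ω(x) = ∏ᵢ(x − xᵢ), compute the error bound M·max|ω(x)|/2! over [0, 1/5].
exp(1/4)/128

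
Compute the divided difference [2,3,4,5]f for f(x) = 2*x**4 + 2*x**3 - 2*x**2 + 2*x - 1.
30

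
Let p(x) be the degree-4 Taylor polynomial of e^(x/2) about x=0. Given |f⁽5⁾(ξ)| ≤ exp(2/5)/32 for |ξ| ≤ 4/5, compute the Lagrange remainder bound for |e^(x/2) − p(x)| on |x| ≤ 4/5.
4*exp(2/5)/46875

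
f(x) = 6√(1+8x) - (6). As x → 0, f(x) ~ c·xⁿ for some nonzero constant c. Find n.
1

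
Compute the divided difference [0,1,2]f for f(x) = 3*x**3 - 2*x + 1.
9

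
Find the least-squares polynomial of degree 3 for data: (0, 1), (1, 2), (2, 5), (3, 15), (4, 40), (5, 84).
127/126 + (1643/756)x + (-136/63)x² + (109/108)x³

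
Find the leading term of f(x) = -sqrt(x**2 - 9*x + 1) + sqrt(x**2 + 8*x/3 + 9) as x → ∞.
35/6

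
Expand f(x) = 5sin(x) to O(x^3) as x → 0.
5*x + O(x**3)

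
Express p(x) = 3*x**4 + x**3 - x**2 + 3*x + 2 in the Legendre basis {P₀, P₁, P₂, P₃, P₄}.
(34/15)P₀ + (18/5)P₁ + (22/21)P₂ + (2/5)P₃ + (24/35)P₄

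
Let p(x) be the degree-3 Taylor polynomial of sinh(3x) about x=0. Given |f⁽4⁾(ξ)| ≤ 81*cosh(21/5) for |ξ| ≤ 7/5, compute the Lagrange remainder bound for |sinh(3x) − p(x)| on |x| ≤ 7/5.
64827*cosh(21/5)/5000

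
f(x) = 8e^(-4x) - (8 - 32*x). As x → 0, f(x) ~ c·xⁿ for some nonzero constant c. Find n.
2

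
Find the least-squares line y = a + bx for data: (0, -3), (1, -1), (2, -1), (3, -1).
a = -12/5, b = 3/5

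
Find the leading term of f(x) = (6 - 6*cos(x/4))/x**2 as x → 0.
3/16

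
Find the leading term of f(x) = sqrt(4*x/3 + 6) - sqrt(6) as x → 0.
sqrt(6)*x/9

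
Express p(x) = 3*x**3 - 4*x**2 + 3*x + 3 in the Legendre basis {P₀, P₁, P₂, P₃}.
(5/3)P₀ + (24/5)P₁ + (-8/3)P₂ + (6/5)P₃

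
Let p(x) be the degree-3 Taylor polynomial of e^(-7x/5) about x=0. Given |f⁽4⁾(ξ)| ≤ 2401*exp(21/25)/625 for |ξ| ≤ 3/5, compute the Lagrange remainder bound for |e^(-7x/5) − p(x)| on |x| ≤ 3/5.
64827*exp(21/25)/3125000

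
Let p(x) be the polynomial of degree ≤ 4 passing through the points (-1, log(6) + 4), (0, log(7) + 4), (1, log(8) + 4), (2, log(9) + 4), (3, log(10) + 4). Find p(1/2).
log(4*2**(3/32)*3**(83/128)*5**(3/128)*7**(15/32)/3) + 4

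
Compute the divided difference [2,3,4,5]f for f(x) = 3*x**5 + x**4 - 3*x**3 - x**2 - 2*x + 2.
386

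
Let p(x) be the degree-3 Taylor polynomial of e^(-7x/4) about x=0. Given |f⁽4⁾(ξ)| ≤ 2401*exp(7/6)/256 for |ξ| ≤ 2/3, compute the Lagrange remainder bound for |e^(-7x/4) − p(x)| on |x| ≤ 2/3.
2401*exp(7/6)/31104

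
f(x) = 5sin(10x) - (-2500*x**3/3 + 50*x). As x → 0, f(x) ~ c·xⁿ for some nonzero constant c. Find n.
5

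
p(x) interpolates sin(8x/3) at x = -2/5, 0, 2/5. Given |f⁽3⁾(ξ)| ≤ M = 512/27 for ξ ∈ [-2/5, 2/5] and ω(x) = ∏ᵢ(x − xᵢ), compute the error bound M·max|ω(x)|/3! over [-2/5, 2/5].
4096*sqrt(3)/91125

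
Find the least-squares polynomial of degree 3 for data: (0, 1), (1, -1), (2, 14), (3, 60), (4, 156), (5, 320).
5/6 + (-785/252)x + (-89/84)x² + (26/9)x³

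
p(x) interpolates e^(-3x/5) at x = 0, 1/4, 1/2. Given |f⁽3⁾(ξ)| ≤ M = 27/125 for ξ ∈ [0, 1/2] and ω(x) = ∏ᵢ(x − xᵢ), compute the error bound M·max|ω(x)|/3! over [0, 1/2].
sqrt(3)/8000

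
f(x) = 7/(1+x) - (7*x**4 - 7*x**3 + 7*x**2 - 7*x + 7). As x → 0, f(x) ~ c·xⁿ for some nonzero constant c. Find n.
5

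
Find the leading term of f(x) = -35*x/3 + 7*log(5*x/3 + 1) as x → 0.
-175*x**2/18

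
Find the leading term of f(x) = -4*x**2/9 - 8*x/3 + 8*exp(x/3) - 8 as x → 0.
4*x**3/81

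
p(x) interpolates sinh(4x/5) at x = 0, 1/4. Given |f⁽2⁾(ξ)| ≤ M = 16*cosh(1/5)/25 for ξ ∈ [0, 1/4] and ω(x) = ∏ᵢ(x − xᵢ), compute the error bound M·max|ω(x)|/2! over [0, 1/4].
cosh(1/5)/200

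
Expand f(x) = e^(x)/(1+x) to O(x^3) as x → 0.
1 + x**2/2 + O(x**3)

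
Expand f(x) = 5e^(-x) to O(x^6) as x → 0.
5 - 5*x + 5*x**2/2 - 5*x**3/6 + 5*x**4/24 - x**5/24 + O(x**6)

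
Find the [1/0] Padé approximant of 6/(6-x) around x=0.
x/6 + 1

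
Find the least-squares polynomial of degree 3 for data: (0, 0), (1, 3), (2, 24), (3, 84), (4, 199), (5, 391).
1/126 + (-7/108)x + (-29/126)x² + (343/108)x³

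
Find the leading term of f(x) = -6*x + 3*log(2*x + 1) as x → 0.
-6*x**2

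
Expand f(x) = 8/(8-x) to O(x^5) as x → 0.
1 + x/8 + x**2/64 + x**3/512 + x**4/4096 + O(x**5)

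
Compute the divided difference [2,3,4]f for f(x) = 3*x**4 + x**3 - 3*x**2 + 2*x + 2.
171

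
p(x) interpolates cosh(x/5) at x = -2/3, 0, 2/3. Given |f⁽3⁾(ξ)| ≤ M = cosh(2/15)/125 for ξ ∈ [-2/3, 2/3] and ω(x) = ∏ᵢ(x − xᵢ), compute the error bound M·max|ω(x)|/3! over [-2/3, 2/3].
8*sqrt(3)*cosh(2/15)/91125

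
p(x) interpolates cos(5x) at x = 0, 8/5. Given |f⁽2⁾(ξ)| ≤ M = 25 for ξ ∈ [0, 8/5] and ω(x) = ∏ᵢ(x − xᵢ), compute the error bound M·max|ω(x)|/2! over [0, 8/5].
8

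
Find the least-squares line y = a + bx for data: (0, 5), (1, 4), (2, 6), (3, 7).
a = 43/10, b = 4/5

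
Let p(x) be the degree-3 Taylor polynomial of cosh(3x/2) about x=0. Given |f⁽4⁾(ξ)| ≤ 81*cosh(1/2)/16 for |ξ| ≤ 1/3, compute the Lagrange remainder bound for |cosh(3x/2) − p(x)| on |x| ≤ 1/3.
cosh(1/2)/384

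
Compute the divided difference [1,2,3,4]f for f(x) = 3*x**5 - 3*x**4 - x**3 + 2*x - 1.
164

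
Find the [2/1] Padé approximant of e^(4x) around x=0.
(8*x**2/3 + 8*x/3 + 1)/(1 - 4*x/3)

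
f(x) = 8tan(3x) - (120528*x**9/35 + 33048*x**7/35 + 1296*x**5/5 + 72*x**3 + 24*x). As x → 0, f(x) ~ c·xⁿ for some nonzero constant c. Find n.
11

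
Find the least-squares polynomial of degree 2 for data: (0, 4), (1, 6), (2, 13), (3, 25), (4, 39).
131/35 + (43/70)x + (29/14)x²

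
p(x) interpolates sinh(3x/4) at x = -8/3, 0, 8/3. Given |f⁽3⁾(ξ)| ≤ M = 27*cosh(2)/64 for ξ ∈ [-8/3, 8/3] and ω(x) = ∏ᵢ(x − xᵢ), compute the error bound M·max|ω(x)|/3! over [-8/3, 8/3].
8*sqrt(3)*cosh(2)/27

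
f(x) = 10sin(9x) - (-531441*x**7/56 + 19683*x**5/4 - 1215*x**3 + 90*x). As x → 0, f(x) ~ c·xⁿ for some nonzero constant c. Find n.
9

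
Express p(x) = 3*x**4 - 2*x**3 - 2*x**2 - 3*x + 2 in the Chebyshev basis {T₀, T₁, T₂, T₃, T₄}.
(17/8)T₀ + (-9/2)T₁ + (1/2)T₂ + (-1/2)T₃ + (3/8)T₄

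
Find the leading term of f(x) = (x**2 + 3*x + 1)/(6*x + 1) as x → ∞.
x/6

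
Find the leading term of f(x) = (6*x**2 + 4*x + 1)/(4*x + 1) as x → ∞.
3*x/2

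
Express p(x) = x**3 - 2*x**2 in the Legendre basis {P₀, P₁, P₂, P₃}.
(-2/3)P₀ + (3/5)P₁ + (-4/3)P₂ + (2/5)P₃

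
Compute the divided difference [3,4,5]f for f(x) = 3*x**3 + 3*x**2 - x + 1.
39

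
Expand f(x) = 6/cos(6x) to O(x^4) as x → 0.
6 + 108*x**2 + O(x**4)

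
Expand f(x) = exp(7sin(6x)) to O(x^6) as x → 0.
1 + 42*x + 882*x**2 + 12096*x**3 + 119070*x**4 + 4336416*x**5/5 + O(x**6)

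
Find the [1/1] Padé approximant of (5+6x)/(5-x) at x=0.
(6*x/5 + 1)/(1 - x/5)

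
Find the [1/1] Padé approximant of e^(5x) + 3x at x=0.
(103*x/16 + 1)/(1 - 25*x/16)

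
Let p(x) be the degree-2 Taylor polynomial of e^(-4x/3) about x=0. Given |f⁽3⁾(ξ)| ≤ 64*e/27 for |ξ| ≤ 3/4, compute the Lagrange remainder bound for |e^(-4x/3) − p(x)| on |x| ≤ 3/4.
e/6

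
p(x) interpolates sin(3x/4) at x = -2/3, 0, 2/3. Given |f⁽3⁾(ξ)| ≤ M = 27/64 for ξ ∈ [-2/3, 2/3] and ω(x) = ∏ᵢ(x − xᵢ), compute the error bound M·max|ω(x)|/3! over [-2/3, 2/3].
sqrt(3)/216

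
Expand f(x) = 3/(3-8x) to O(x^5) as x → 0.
1 + 8*x/3 + 64*x**2/9 + 512*x**3/27 + 4096*x**4/81 + O(x**5)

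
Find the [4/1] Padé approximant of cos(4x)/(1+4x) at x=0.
(32*x**4/3 - 8*x**2 + 1)/(4*x + 1)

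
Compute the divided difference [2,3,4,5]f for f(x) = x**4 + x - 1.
14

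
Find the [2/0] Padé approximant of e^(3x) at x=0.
9*x**2/2 + 3*x + 1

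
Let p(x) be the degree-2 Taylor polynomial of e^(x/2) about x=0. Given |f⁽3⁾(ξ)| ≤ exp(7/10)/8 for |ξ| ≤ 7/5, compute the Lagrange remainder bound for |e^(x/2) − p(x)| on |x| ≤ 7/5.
343*exp(7/10)/6000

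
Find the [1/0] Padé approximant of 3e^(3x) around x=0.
9*x + 3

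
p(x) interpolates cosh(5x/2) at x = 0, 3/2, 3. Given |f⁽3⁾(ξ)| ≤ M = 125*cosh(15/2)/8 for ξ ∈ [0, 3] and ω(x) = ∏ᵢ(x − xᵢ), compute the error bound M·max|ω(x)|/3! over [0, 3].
125*sqrt(3)*cosh(15/2)/64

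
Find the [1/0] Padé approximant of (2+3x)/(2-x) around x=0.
2*x + 1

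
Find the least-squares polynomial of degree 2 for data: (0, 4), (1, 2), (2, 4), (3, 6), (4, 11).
19/5 + (-11/5)x + x²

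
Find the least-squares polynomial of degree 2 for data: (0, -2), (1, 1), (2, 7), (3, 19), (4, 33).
-2 + (4/5)x + (2)x²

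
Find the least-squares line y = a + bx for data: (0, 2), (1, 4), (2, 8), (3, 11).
a = 8/5, b = 31/10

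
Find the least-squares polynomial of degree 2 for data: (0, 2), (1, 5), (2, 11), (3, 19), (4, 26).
57/35 + (117/35)x + (5/7)x²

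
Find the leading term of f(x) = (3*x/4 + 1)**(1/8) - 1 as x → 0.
3*x/32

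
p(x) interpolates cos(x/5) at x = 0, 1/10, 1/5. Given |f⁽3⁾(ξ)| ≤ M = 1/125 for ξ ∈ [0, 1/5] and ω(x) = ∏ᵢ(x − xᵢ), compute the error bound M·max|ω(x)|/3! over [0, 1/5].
sqrt(3)/3375000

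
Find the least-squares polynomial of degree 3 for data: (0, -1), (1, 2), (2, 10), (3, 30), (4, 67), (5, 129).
-64/63 + (985/378)x + (-163/252)x² + (115/108)x³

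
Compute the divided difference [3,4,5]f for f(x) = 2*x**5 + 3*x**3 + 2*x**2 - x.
1358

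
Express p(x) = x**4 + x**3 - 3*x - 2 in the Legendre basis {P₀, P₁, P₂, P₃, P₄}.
(-9/5)P₀ + (-12/5)P₁ + (4/7)P₂ + (2/5)P₃ + (8/35)P₄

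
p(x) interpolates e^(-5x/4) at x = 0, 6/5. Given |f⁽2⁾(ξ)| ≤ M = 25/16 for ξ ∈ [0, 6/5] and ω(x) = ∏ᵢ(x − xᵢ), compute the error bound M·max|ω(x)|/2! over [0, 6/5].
9/32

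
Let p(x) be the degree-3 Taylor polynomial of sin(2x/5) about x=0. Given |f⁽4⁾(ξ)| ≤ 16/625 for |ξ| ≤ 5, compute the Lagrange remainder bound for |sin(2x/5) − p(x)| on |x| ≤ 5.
2/3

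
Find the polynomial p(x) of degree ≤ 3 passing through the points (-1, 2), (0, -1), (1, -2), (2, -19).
-3*x**3 + x**2 + x - 1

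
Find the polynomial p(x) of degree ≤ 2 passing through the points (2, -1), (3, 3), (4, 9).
x**2 - x - 3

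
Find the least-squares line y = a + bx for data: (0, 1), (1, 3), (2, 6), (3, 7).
a = 11/10, b = 21/10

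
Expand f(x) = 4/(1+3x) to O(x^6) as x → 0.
4 - 12*x + 36*x**2 - 108*x**3 + 324*x**4 - 972*x**5 + O(x**6)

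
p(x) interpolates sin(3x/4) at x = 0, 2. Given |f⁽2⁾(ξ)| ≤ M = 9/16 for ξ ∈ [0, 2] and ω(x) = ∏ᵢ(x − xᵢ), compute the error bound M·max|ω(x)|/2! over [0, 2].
9/32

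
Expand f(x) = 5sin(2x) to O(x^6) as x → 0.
10*x - 20*x**3/3 + 4*x**5/3 + O(x**6)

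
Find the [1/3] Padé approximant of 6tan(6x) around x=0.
36*x/(1 - 12*x**2)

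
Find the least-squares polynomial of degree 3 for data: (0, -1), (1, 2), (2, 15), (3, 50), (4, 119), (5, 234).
-1 + (2)x - x² + (2)x³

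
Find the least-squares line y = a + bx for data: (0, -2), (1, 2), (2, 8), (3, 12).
a = -11/5, b = 24/5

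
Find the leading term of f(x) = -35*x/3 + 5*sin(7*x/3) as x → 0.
-1715*x**3/162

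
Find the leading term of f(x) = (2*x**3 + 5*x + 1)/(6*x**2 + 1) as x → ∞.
x/3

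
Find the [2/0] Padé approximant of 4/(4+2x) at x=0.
x**2/4 - x/2 + 1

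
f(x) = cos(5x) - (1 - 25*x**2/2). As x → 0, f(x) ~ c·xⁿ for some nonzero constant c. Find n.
4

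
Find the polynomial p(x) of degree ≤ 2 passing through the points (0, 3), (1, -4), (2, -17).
-3*x**2 - 4*x + 3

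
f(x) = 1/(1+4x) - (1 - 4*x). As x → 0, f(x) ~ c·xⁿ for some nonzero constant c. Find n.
2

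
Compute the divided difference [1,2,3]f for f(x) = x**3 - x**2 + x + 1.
5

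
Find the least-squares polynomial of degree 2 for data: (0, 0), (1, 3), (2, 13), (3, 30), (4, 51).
-9/35 + (43/70)x + (43/14)x²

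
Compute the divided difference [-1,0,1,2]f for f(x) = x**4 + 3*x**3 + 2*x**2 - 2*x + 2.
5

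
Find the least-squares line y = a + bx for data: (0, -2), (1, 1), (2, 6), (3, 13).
a = -3, b = 5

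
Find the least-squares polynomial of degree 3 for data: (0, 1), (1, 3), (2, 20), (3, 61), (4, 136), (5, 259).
5/6 + (-143/252)x + (59/42)x² + (65/36)x³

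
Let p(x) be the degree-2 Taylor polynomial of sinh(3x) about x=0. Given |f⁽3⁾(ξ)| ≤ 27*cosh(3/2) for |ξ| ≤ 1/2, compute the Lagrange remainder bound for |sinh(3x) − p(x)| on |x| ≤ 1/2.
9*cosh(3/2)/16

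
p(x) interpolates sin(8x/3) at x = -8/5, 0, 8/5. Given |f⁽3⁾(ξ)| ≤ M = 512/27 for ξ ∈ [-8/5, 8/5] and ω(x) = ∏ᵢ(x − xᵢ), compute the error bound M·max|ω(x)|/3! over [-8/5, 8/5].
262144*sqrt(3)/91125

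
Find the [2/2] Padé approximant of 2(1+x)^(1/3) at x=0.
(14*x**2/27 + 7*x/3 + 2)/(5*x**2/54 + 5*x/6 + 1)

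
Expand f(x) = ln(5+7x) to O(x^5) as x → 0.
log(5) + 7*x/5 - 49*x**2/50 + 343*x**3/375 - 2401*x**4/2500 + O(x**5)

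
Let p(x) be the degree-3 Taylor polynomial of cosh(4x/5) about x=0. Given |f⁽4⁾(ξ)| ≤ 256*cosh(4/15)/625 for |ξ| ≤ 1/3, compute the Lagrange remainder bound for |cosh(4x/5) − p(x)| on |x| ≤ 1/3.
32*cosh(4/15)/151875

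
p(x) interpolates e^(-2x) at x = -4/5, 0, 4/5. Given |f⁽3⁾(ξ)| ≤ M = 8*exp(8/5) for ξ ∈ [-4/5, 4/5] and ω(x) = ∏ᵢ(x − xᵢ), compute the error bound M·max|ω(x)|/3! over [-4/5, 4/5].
512*sqrt(3)*exp(8/5)/3375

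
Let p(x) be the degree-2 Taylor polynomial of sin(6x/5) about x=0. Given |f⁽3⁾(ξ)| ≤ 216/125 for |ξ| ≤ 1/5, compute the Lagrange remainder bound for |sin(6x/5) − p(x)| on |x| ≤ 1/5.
36/15625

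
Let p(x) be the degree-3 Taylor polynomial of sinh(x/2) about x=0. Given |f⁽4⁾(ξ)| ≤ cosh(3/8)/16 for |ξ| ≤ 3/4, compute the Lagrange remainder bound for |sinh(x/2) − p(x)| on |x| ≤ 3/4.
27*cosh(3/8)/32768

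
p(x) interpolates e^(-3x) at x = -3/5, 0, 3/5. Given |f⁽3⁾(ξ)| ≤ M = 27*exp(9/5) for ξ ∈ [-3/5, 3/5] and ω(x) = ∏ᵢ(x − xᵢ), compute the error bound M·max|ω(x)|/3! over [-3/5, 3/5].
27*sqrt(3)*exp(9/5)/125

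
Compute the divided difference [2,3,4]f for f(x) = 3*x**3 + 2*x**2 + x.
29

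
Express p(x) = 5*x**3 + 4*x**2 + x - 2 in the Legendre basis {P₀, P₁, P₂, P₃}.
(-2/3)P₀ + (4)P₁ + (8/3)P₂ + (2)P₃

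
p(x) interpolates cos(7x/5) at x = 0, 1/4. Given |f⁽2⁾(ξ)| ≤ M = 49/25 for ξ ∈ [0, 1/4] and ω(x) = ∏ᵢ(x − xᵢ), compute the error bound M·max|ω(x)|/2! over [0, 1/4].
49/3200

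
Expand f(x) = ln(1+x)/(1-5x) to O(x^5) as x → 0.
x + 9*x**2/2 + 137*x**3/6 + 1367*x**4/12 + O(x**5)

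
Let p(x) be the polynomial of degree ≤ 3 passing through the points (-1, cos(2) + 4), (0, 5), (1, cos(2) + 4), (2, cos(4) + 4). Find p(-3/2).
7*cos(2)/2 - 5*cos(4)/16 + 29/16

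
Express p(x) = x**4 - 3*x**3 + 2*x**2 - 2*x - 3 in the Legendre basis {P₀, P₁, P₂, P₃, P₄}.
(-32/15)P₀ + (-19/5)P₁ + (40/21)P₂ + (-6/5)P₃ + (8/35)P₄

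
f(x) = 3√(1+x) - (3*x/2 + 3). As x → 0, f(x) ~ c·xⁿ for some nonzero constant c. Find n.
2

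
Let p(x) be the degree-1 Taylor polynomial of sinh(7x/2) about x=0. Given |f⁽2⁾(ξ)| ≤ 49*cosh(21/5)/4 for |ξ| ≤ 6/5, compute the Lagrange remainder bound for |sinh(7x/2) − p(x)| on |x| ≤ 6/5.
441*cosh(21/5)/50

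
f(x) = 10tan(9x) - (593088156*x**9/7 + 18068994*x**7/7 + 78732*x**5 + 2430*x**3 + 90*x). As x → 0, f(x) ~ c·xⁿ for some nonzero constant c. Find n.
11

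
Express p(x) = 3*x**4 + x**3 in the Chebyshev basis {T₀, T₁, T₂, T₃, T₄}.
(9/8)T₀ + (3/4)T₁ + (3/2)T₂ + (1/4)T₃ + (3/8)T₄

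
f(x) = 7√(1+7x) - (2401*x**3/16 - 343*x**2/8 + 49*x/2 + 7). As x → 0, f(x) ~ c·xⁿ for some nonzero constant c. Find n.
4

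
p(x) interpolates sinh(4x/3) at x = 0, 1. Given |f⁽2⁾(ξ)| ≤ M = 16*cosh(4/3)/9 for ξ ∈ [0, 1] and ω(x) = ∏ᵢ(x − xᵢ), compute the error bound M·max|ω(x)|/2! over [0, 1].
2*cosh(4/3)/9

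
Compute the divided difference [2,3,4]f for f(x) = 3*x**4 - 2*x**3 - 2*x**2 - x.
145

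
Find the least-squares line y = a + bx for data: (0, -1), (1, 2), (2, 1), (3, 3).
a = -2/5, b = 11/10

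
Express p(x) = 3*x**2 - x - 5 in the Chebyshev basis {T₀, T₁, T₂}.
(-7/2)T₀ - T₁ + (3/2)T₂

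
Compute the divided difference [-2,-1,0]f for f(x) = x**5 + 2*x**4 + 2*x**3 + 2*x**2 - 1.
-5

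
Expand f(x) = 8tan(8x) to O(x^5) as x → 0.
64*x + 4096*x**3/3 + O(x**5)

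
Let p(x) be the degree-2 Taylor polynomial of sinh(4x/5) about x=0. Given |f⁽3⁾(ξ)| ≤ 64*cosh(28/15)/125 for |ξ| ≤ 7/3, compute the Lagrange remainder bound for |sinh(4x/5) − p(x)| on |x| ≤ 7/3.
10976*cosh(28/15)/10125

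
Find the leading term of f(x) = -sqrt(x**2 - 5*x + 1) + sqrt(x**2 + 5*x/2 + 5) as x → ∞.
15/4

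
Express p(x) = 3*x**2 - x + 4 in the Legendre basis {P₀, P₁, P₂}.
(5)P₀ - P₁ + (2)P₂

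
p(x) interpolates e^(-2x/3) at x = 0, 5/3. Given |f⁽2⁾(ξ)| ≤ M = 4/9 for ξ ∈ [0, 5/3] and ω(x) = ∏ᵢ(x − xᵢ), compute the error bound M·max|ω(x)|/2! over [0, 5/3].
25/162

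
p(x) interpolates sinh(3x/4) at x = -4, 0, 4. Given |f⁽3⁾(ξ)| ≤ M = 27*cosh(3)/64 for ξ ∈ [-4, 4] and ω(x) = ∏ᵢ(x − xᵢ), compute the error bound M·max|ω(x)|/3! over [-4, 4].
sqrt(3)*cosh(3)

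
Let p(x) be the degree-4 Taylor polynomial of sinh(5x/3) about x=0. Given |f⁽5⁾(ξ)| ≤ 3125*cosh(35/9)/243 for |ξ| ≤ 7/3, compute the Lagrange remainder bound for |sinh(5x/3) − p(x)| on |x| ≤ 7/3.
10504375*cosh(35/9)/1417176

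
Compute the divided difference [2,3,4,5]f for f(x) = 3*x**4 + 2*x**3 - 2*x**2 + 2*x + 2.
44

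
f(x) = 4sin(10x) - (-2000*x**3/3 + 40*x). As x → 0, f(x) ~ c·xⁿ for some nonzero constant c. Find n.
5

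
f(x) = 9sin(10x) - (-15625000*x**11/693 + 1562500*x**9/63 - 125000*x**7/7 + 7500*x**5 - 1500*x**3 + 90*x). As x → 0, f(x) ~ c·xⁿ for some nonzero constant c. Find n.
13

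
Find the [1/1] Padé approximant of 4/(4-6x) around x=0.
1/(1 - 3*x/2)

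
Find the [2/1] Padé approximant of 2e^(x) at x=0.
(x**2/3 + 4*x/3 + 2)/(1 - x/3)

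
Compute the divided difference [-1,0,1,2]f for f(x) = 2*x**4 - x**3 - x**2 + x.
3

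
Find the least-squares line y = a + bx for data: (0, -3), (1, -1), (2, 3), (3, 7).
a = -18/5, b = 17/5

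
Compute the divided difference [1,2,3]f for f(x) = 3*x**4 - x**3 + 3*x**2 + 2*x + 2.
72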